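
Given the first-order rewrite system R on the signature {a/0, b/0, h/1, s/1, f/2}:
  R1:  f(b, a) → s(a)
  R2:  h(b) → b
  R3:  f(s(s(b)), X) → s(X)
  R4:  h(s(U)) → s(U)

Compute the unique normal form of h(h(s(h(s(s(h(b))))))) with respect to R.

1. h(h(s(h(s(s(h(b)))))))  →  h(s(h(s(s(h(b))))))   [R4 at 1]
2. h(s(h(s(s(h(b))))))  →  s(h(s(s(h(b)))))   [R4 at ε]
3. s(h(s(s(h(b)))))  →  s(s(s(h(b))))   [R4 at 1]
4. s(s(s(h(b))))  →  s(s(s(b)))   [R2 at 1.1.1]

s(s(s(b)))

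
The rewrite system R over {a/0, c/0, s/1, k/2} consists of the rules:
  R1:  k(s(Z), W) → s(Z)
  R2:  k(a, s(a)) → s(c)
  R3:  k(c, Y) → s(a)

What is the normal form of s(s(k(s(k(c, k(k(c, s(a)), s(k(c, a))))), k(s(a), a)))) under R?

s(s(s(s(a))))

1. s(s(k(s(k(c, k(k(c, s(a)), s(k(c, a))))), k(s(a), a))))  →  s(s(s(k(c, k(k(c, s(a)), s(k(c, a)))))))   [R1 at 1.1]
2. s(s(s(k(c, k(k(c, s(a)), s(k(c, a)))))))  →  s(s(s(s(a))))   [R3 at 1.1.1]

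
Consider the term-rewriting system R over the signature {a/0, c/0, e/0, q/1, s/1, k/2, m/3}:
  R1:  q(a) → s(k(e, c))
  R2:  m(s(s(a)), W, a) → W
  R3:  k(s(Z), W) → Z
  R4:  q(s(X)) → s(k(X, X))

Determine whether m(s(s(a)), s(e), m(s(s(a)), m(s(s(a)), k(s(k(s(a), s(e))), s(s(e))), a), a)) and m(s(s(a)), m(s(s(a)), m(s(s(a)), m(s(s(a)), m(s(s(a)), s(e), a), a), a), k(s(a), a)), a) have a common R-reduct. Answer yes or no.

Reduce t₁ = m(s(s(a)), s(e), m(s(s(a)), m(s(s(a)), k(s(k(s(a), s(e))), s(s(e))), a), a)):
1. m(s(s(a)), s(e), m(s(s(a)), m(s(s(a)), k(s(k(s(a), s(e))), s(s(e))), a), a))  →  m(s(s(a)), s(e), m(s(s(a)), k(s(k(s(a), s(e))), s(s(e))), a))   [R2 at 3]
2. m(s(s(a)), s(e), m(s(s(a)), k(s(k(s(a), s(e))), s(s(e))), a))  →  m(s(s(a)), s(e), k(s(k(s(a), s(e))), s(s(e))))   [R2 at 3]
3. m(s(s(a)), s(e), k(s(k(s(a), s(e))), s(s(e))))  →  m(s(s(a)), s(e), k(s(a), s(e)))   [R3 at 3]
4. m(s(s(a)), s(e), k(s(a), s(e)))  →  m(s(s(a)), s(e), a)   [R3 at 3]
5. m(s(s(a)), s(e), a)  →  s(e)   [R2 at ε]

Reduce t₂ = m(s(s(a)), m(s(s(a)), m(s(s(a)), m(s(s(a)), m(s(s(a)), s(e), a), a), a), k(s(a), a)), a):
1. m(s(s(a)), m(s(s(a)), m(s(s(a)), m(s(s(a)), m(s(s(a)), s(e), a), a), a), k(s(a), a)), a)  →  m(s(s(a)), m(s(s(a)), m(s(s(a)), m(s(s(a)), s(e), a), a), a), k(s(a), a))   [R2 at ε]
2. m(s(s(a)), m(s(s(a)), m(s(s(a)), m(s(s(a)), s(e), a), a), a), k(s(a), a))  →  m(s(s(a)), m(s(s(a)), m(s(s(a)), s(e), a), a), k(s(a), a))   [R2 at 2]
3. m(s(s(a)), m(s(s(a)), m(s(s(a)), s(e), a), a), k(s(a), a))  →  m(s(s(a)), m(s(s(a)), s(e), a), k(s(a), a))   [R2 at 2]
4. m(s(s(a)), m(s(s(a)), s(e), a), k(s(a), a))  →  m(s(s(a)), s(e), k(s(a), a))   [R2 at 2]
5. m(s(s(a)), s(e), k(s(a), a))  →  m(s(s(a)), s(e), a)   [R3 at 3]
6. m(s(s(a)), s(e), a)  →  s(e)   [R2 at ε]

yes — NF(t₁) = s(e), NF(t₂) = s(e)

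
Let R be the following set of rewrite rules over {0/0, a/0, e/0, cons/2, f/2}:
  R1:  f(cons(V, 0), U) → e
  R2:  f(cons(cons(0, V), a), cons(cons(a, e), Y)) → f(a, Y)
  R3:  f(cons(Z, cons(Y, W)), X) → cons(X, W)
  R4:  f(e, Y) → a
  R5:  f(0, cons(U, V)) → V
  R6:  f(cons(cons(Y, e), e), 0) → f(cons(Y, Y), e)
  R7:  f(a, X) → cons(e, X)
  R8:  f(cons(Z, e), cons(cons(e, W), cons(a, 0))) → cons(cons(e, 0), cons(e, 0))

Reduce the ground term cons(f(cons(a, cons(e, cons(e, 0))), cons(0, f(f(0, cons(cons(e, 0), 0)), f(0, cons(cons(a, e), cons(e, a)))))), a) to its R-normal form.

cons(cons(cons(0, a), cons(e, 0)), a)

1. cons(f(cons(a, cons(e, cons(e, 0))), cons(0, f(f(0, cons(cons(e, 0), 0)), f(0, cons(cons(a, e), cons(e, a)))))), a)  →  cons(cons(cons(0, f(f(0, cons(cons(e, 0), 0)), f(0, cons(cons(a, e), cons(e, a))))), cons(e, 0)), a)   [R3 at 1]
2. cons(cons(cons(0, f(f(0, cons(cons(e, 0), 0)), f(0, cons(cons(a, e), cons(e, a))))), cons(e, 0)), a)  →  cons(cons(cons(0, f(0, f(0, cons(cons(a, e), cons(e, a))))), cons(e, 0)), a)   [R5 at 1.1.2.1]
3. cons(cons(cons(0, f(0, f(0, cons(cons(a, e), cons(e, a))))), cons(e, 0)), a)  →  cons(cons(cons(0, f(0, cons(e, a))), cons(e, 0)), a)   [R5 at 1.1.2.2]
4. cons(cons(cons(0, f(0, cons(e, a))), cons(e, 0)), a)  →  cons(cons(cons(0, a), cons(e, 0)), a)   [R5 at 1.1.2]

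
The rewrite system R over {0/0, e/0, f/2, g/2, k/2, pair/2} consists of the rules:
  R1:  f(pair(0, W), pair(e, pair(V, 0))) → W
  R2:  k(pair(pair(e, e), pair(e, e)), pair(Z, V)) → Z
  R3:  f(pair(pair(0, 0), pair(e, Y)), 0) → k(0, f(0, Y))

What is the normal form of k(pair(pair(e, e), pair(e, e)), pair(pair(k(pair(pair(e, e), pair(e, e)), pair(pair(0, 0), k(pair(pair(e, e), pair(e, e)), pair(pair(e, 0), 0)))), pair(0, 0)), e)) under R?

1. k(pair(pair(e, e), pair(e, e)), pair(pair(k(pair(pair(e, e), pair(e, e)), pair(pair(0, 0), k(pair(pair(e, e), pair(e, e)), pair(pair(e, 0), 0)))), pair(0, 0)), e))  →  pair(k(pair(pair(e, e), pair(e, e)), pair(pair(0, 0), k(pair(pair(e, e), pair(e, e)), pair(pair(e, 0), 0)))), pair(0, 0))   [R2 at ε]
2. pair(k(pair(pair(e, e), pair(e, e)), pair(pair(0, 0), k(pair(pair(e, e), pair(e, e)), pair(pair(e, 0), 0)))), pair(0, 0))  →  pair(pair(0, 0), pair(0, 0))   [R2 at 1]

pair(pair(0, 0), pair(0, 0))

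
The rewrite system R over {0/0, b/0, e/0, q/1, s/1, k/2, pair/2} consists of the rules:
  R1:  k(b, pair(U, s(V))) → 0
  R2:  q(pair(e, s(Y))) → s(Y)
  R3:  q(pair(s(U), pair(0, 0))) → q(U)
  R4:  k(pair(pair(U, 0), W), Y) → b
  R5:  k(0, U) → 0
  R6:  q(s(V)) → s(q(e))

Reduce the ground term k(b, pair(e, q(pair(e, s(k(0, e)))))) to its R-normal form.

1. k(b, pair(e, q(pair(e, s(k(0, e))))))  →  k(b, pair(e, s(k(0, e))))   [R2 at 2.2]
2. k(b, pair(e, s(k(0, e))))  →  0   [R1 at ε]

0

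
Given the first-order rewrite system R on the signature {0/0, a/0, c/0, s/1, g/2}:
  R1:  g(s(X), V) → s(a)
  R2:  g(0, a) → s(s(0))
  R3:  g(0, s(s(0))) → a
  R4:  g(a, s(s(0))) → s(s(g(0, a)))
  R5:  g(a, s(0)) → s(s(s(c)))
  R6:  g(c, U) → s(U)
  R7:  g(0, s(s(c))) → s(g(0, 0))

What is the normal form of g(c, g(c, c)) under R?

s(s(c))

1. g(c, g(c, c))  →  s(g(c, c))   [R6 at ε]
2. s(g(c, c))  →  s(s(c))   [R6 at 1]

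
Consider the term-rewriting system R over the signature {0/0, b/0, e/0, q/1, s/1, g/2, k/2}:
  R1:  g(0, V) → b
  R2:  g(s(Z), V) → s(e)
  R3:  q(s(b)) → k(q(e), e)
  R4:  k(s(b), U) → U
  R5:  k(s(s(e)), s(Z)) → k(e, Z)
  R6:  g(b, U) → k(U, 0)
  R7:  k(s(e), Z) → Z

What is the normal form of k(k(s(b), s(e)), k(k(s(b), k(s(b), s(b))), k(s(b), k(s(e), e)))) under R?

e

1. k(k(s(b), s(e)), k(k(s(b), k(s(b), s(b))), k(s(b), k(s(e), e))))  →  k(s(e), k(k(s(b), k(s(b), s(b))), k(s(b), k(s(e), e))))   [R4 at 1]
2. k(s(e), k(k(s(b), k(s(b), s(b))), k(s(b), k(s(e), e))))  →  k(k(s(b), k(s(b), s(b))), k(s(b), k(s(e), e)))   [R7 at ε]
3. k(k(s(b), k(s(b), s(b))), k(s(b), k(s(e), e)))  →  k(k(s(b), s(b)), k(s(b), k(s(e), e)))   [R4 at 1]
4. k(k(s(b), s(b)), k(s(b), k(s(e), e)))  →  k(s(b), k(s(b), k(s(e), e)))   [R4 at 1]
5. k(s(b), k(s(b), k(s(e), e)))  →  k(s(b), k(s(e), e))   [R4 at ε]
6. k(s(b), k(s(e), e))  →  k(s(e), e)   [R4 at ε]
7. k(s(e), e)  →  e   [R7 at ε]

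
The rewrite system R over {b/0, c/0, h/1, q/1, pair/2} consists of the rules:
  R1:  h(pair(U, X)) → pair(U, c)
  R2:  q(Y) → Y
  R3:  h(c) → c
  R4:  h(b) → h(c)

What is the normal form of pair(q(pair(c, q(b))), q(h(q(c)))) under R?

pair(pair(c, b), c)

1. pair(q(pair(c, q(b))), q(h(q(c))))  →  pair(pair(c, q(b)), q(h(q(c))))   [R2 at 1]
2. pair(pair(c, q(b)), q(h(q(c))))  →  pair(pair(c, b), q(h(q(c))))   [R2 at 1.2]
3. pair(pair(c, b), q(h(q(c))))  →  pair(pair(c, b), h(q(c)))   [R2 at 2]
4. pair(pair(c, b), h(q(c)))  →  pair(pair(c, b), h(c))   [R2 at 2.1]
5. pair(pair(c, b), h(c))  →  pair(pair(c, b), c)   [R3 at 2]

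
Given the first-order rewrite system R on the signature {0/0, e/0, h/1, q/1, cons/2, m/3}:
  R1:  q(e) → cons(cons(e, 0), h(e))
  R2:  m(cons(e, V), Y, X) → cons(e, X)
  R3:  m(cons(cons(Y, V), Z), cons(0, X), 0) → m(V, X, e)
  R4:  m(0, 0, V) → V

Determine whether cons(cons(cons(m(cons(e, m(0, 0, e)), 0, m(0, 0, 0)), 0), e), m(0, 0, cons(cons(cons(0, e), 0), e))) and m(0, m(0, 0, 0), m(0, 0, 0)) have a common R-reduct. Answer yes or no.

no — NF(t₁) = cons(cons(cons(cons(e, 0), 0), e), cons(cons(cons(0, e), 0), e)), NF(t₂) = 0

Reduce t₁ = cons(cons(cons(m(cons(e, m(0, 0, e)), 0, m(0, 0, 0)), 0), e), m(0, 0, cons(cons(cons(0, e), 0), e))):
1. cons(cons(cons(m(cons(e, m(0, 0, e)), 0, m(0, 0, 0)), 0), e), m(0, 0, cons(cons(cons(0, e), 0), e)))  →  cons(cons(cons(cons(e, m(0, 0, 0)), 0), e), m(0, 0, cons(cons(cons(0, e), 0), e)))   [R2 at 1.1.1]
2. cons(cons(cons(cons(e, m(0, 0, 0)), 0), e), m(0, 0, cons(cons(cons(0, e), 0), e)))  →  cons(cons(cons(cons(e, 0), 0), e), m(0, 0, cons(cons(cons(0, e), 0), e)))   [R4 at 1.1.1.2]
3. cons(cons(cons(cons(e, 0), 0), e), m(0, 0, cons(cons(cons(0, e), 0), e)))  →  cons(cons(cons(cons(e, 0), 0), e), cons(cons(cons(0, e), 0), e))   [R4 at 2]

Reduce t₂ = m(0, m(0, 0, 0), m(0, 0, 0)):
1. m(0, m(0, 0, 0), m(0, 0, 0))  →  m(0, 0, m(0, 0, 0))   [R4 at 2]
2. m(0, 0, m(0, 0, 0))  →  m(0, 0, 0)   [R4 at ε]
3. m(0, 0, 0)  →  0   [R4 at ε]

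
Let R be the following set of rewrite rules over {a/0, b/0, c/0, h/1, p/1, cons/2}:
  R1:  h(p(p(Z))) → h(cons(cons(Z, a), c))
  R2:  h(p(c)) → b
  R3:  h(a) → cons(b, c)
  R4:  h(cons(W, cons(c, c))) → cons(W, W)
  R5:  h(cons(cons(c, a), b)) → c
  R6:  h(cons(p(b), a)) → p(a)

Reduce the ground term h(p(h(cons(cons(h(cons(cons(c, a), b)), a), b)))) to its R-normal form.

b

1. h(p(h(cons(cons(h(cons(cons(c, a), b)), a), b))))  →  h(p(h(cons(cons(c, a), b))))   [R5 at 1.1.1.1.1]
2. h(p(h(cons(cons(c, a), b))))  →  h(p(c))   [R5 at 1.1]
3. h(p(c))  →  b   [R2 at ε]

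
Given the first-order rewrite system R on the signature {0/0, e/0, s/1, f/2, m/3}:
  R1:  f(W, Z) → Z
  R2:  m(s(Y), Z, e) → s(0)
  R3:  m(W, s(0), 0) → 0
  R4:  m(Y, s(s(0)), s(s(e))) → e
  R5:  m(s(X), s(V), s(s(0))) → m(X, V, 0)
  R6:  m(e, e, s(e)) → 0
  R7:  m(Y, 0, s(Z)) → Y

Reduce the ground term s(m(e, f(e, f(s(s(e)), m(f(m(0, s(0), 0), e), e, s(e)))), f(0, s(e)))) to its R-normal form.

s(e)

1. s(m(e, f(e, f(s(s(e)), m(f(m(0, s(0), 0), e), e, s(e)))), f(0, s(e))))  →  s(m(e, f(s(s(e)), m(f(m(0, s(0), 0), e), e, s(e))), f(0, s(e))))   [R1 at 1.2]
2. s(m(e, f(s(s(e)), m(f(m(0, s(0), 0), e), e, s(e))), f(0, s(e))))  →  s(m(e, m(f(m(0, s(0), 0), e), e, s(e)), f(0, s(e))))   [R1 at 1.2]
3. s(m(e, m(f(m(0, s(0), 0), e), e, s(e)), f(0, s(e))))  →  s(m(e, m(e, e, s(e)), f(0, s(e))))   [R1 at 1.2.1]
4. s(m(e, m(e, e, s(e)), f(0, s(e))))  →  s(m(e, 0, f(0, s(e))))   [R6 at 1.2]
5. s(m(e, 0, f(0, s(e))))  →  s(m(e, 0, s(e)))   [R1 at 1.3]
6. s(m(e, 0, s(e)))  →  s(e)   [R7 at 1]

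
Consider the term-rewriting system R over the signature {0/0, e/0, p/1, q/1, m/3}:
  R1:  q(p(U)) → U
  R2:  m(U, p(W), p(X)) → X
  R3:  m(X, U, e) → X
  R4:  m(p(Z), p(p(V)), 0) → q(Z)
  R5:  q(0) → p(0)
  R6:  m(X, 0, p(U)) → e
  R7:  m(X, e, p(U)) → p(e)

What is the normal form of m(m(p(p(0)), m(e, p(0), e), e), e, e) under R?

1. m(m(p(p(0)), m(e, p(0), e), e), e, e)  →  m(p(p(0)), m(e, p(0), e), e)   [R3 at ε]
2. m(p(p(0)), m(e, p(0), e), e)  →  p(p(0))   [R3 at ε]

p(p(0))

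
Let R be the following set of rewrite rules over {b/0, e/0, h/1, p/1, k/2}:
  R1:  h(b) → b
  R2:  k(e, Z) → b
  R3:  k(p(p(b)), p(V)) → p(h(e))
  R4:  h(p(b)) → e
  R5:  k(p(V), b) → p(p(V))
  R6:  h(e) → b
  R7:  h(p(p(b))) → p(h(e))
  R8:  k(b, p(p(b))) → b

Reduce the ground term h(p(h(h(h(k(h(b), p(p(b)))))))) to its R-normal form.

1. h(p(h(h(h(k(h(b), p(p(b))))))))  →  h(p(h(h(h(k(b, p(p(b))))))))   [R1 at 1.1.1.1.1.1]
2. h(p(h(h(h(k(b, p(p(b))))))))  →  h(p(h(h(h(b)))))   [R8 at 1.1.1.1.1]
3. h(p(h(h(h(b)))))  →  h(p(h(h(b))))   [R1 at 1.1.1.1]
4. h(p(h(h(b))))  →  h(p(h(b)))   [R1 at 1.1.1]
5. h(p(h(b)))  →  h(p(b))   [R1 at 1.1]
6. h(p(b))  →  e   [R4 at ε]

e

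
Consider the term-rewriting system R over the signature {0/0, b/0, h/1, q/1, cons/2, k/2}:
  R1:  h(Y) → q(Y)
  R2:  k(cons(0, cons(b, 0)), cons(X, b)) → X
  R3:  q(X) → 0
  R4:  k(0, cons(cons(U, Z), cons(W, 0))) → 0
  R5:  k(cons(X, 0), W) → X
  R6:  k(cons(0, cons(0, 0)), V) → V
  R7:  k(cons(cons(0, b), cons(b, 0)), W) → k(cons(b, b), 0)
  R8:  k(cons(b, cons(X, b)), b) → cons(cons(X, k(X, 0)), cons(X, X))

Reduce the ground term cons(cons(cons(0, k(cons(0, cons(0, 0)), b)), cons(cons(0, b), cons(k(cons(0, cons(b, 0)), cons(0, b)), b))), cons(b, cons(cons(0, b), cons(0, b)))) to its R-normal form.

cons(cons(cons(0, b), cons(cons(0, b), cons(0, b))), cons(b, cons(cons(0, b), cons(0, b))))

1. cons(cons(cons(0, k(cons(0, cons(0, 0)), b)), cons(cons(0, b), cons(k(cons(0, cons(b, 0)), cons(0, b)), b))), cons(b, cons(cons(0, b), cons(0, b))))  →  cons(cons(cons(0, b), cons(cons(0, b), cons(k(cons(0, cons(b, 0)), cons(0, b)), b))), cons(b, cons(cons(0, b), cons(0, b))))   [R6 at 1.1.2]
2. cons(cons(cons(0, b), cons(cons(0, b), cons(k(cons(0, cons(b, 0)), cons(0, b)), b))), cons(b, cons(cons(0, b), cons(0, b))))  →  cons(cons(cons(0, b), cons(cons(0, b), cons(0, b))), cons(b, cons(cons(0, b), cons(0, b))))   [R2 at 1.2.2.1]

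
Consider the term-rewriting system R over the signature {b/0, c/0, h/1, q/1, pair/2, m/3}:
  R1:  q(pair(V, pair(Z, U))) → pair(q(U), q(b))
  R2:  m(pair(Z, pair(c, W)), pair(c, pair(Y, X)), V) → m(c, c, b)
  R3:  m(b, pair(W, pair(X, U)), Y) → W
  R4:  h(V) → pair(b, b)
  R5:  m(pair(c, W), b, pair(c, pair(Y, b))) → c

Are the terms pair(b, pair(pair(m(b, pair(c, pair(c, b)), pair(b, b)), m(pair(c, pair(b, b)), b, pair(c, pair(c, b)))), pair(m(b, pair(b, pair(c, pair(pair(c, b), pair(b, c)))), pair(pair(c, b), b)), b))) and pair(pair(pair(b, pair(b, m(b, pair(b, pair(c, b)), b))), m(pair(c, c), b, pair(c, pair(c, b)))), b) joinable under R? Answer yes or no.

no — NF(t₁) = pair(b, pair(pair(c, c), pair(b, b))), NF(t₂) = pair(pair(pair(b, pair(b, b)), c), b)

Reduce t₁ = pair(b, pair(pair(m(b, pair(c, pair(c, b)), pair(b, b)), m(pair(c, pair(b, b)), b, pair(c, pair(c, b)))), pair(m(b, pair(b, pair(c, pair(pair(c, b), pair(b, c)))), pair(pair(c, b), b)), b))):
1. pair(b, pair(pair(m(b, pair(c, pair(c, b)), pair(b, b)), m(pair(c, pair(b, b)), b, pair(c, pair(c, b)))), pair(m(b, pair(b, pair(c, pair(pair(c, b), pair(b, c)))), pair(pair(c, b), b)), b)))  →  pair(b, pair(pair(c, m(pair(c, pair(b, b)), b, pair(c, pair(c, b)))), pair(m(b, pair(b, pair(c, pair(pair(c, b), pair(b, c)))), pair(pair(c, b), b)), b)))   [R3 at 2.1.1]
2. pair(b, pair(pair(c, m(pair(c, pair(b, b)), b, pair(c, pair(c, b)))), pair(m(b, pair(b, pair(c, pair(pair(c, b), pair(b, c)))), pair(pair(c, b), b)), b)))  →  pair(b, pair(pair(c, c), pair(m(b, pair(b, pair(c, pair(pair(c, b), pair(b, c)))), pair(pair(c, b), b)), b)))   [R5 at 2.1.2]
3. pair(b, pair(pair(c, c), pair(m(b, pair(b, pair(c, pair(pair(c, b), pair(b, c)))), pair(pair(c, b), b)), b)))  →  pair(b, pair(pair(c, c), pair(b, b)))   [R3 at 2.2.1]

Reduce t₂ = pair(pair(pair(b, pair(b, m(b, pair(b, pair(c, b)), b))), m(pair(c, c), b, pair(c, pair(c, b)))), b):
1. pair(pair(pair(b, pair(b, m(b, pair(b, pair(c, b)), b))), m(pair(c, c), b, pair(c, pair(c, b)))), b)  →  pair(pair(pair(b, pair(b, b)), m(pair(c, c), b, pair(c, pair(c, b)))), b)   [R3 at 1.1.2.2]
2. pair(pair(pair(b, pair(b, b)), m(pair(c, c), b, pair(c, pair(c, b)))), b)  →  pair(pair(pair(b, pair(b, b)), c), b)   [R5 at 1.2]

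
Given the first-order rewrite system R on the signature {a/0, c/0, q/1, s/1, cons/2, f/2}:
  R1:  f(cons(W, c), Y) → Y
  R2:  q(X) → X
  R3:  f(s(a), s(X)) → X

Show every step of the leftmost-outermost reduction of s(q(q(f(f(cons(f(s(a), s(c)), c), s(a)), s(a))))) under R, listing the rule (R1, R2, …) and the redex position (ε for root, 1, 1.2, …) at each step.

s(a)

1. s(q(q(f(f(cons(f(s(a), s(c)), c), s(a)), s(a)))))  →  s(q(f(f(cons(f(s(a), s(c)), c), s(a)), s(a))))   [R2 at 1]
2. s(q(f(f(cons(f(s(a), s(c)), c), s(a)), s(a))))  →  s(f(f(cons(f(s(a), s(c)), c), s(a)), s(a)))   [R2 at 1]
3. s(f(f(cons(f(s(a), s(c)), c), s(a)), s(a)))  →  s(f(s(a), s(a)))   [R1 at 1.1]
4. s(f(s(a), s(a)))  →  s(a)   [R3 at 1]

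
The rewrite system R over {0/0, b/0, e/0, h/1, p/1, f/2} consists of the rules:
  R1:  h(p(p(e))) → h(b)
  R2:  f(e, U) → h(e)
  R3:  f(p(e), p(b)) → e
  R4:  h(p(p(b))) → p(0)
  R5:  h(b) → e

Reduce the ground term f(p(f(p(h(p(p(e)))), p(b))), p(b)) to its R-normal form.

e

1. f(p(f(p(h(p(p(e)))), p(b))), p(b))  →  f(p(f(p(h(b)), p(b))), p(b))   [R1 at 1.1.1.1]
2. f(p(f(p(h(b)), p(b))), p(b))  →  f(p(f(p(e), p(b))), p(b))   [R5 at 1.1.1.1]
3. f(p(f(p(e), p(b))), p(b))  →  f(p(e), p(b))   [R3 at 1.1]
4. f(p(e), p(b))  →  e   [R3 at ε]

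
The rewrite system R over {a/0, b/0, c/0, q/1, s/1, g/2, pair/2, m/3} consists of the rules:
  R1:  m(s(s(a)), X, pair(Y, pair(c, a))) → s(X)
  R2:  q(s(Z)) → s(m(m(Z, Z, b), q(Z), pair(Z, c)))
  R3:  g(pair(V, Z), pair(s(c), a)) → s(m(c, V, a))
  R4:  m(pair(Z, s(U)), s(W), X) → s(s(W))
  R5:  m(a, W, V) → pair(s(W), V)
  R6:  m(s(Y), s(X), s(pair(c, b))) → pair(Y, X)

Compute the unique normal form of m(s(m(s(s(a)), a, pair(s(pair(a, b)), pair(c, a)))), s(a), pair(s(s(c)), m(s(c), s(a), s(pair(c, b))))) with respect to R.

1. m(s(m(s(s(a)), a, pair(s(pair(a, b)), pair(c, a)))), s(a), pair(s(s(c)), m(s(c), s(a), s(pair(c, b)))))  →  m(s(s(a)), s(a), pair(s(s(c)), m(s(c), s(a), s(pair(c, b)))))   [R1 at 1.1]
2. m(s(s(a)), s(a), pair(s(s(c)), m(s(c), s(a), s(pair(c, b)))))  →  m(s(s(a)), s(a), pair(s(s(c)), pair(c, a)))   [R6 at 3.2]
3. m(s(s(a)), s(a), pair(s(s(c)), pair(c, a)))  →  s(s(a))   [R1 at ε]

s(s(a))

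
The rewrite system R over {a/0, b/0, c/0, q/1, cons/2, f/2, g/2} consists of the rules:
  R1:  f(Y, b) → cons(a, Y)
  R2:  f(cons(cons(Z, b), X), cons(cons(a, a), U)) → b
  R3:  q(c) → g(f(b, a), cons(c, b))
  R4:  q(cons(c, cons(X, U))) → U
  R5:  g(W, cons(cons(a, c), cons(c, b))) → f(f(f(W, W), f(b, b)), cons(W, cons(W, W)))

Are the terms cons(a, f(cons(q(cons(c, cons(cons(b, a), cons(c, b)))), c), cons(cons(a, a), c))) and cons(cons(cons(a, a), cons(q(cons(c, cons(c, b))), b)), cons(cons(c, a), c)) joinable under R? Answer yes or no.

no — NF(t₁) = cons(a, b), NF(t₂) = cons(cons(cons(a, a), cons(b, b)), cons(cons(c, a), c))

Reduce t₁ = cons(a, f(cons(q(cons(c, cons(cons(b, a), cons(c, b)))), c), cons(cons(a, a), c))):
1. cons(a, f(cons(q(cons(c, cons(cons(b, a), cons(c, b)))), c), cons(cons(a, a), c)))  →  cons(a, f(cons(cons(c, b), c), cons(cons(a, a), c)))   [R4 at 2.1.1]
2. cons(a, f(cons(cons(c, b), c), cons(cons(a, a), c)))  →  cons(a, b)   [R2 at 2]

Reduce t₂ = cons(cons(cons(a, a), cons(q(cons(c, cons(c, b))), b)), cons(cons(c, a), c)):
1. cons(cons(cons(a, a), cons(q(cons(c, cons(c, b))), b)), cons(cons(c, a), c))  →  cons(cons(cons(a, a), cons(b, b)), cons(cons(c, a), c))   [R4 at 1.2.1]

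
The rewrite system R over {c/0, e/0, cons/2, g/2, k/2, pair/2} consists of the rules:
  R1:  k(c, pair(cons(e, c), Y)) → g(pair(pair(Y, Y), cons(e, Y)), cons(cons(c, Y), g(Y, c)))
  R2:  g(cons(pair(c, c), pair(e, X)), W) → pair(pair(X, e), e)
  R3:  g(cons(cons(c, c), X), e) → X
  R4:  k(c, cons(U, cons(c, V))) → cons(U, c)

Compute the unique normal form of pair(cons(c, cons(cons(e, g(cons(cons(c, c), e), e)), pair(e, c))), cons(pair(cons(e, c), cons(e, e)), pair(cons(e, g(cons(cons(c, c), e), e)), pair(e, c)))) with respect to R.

1. pair(cons(c, cons(cons(e, g(cons(cons(c, c), e), e)), pair(e, c))), cons(pair(cons(e, c), cons(e, e)), pair(cons(e, g(cons(cons(c, c), e), e)), pair(e, c))))  →  pair(cons(c, cons(cons(e, e), pair(e, c))), cons(pair(cons(e, c), cons(e, e)), pair(cons(e, g(cons(cons(c, c), e), e)), pair(e, c))))   [R3 at 1.2.1.2]
2. pair(cons(c, cons(cons(e, e), pair(e, c))), cons(pair(cons(e, c), cons(e, e)), pair(cons(e, g(cons(cons(c, c), e), e)), pair(e, c))))  →  pair(cons(c, cons(cons(e, e), pair(e, c))), cons(pair(cons(e, c), cons(e, e)), pair(cons(e, e), pair(e, c))))   [R3 at 2.2.1.2]

pair(cons(c, cons(cons(e, e), pair(e, c))), cons(pair(cons(e, c), cons(e, e)), pair(cons(e, e), pair(e, c))))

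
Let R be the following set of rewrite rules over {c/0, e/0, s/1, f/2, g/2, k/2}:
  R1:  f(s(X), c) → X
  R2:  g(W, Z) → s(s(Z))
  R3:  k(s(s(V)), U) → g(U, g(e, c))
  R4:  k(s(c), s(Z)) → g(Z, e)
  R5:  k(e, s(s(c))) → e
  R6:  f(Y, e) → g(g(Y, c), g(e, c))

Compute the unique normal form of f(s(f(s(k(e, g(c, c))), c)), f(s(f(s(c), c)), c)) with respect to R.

1. f(s(f(s(k(e, g(c, c))), c)), f(s(f(s(c), c)), c))  →  f(s(k(e, g(c, c))), f(s(f(s(c), c)), c))   [R1 at 1.1]
2. f(s(k(e, g(c, c))), f(s(f(s(c), c)), c))  →  f(s(k(e, s(s(c)))), f(s(f(s(c), c)), c))   [R2 at 1.1.2]
3. f(s(k(e, s(s(c)))), f(s(f(s(c), c)), c))  →  f(s(e), f(s(f(s(c), c)), c))   [R5 at 1.1]
4. f(s(e), f(s(f(s(c), c)), c))  →  f(s(e), f(s(c), c))   [R1 at 2]
5. f(s(e), f(s(c), c))  →  f(s(e), c)   [R1 at 2]
6. f(s(e), c)  →  e   [R1 at ε]

e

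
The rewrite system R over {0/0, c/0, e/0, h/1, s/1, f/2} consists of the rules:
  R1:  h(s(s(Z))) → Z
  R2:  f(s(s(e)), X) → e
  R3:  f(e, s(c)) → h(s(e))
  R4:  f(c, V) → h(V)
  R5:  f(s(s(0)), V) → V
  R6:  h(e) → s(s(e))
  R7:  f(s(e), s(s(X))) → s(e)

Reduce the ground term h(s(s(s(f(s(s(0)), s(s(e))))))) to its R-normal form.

s(s(s(e)))

1. h(s(s(s(f(s(s(0)), s(s(e)))))))  →  s(f(s(s(0)), s(s(e))))   [R1 at ε]
2. s(f(s(s(0)), s(s(e))))  →  s(s(s(e)))   [R5 at 1]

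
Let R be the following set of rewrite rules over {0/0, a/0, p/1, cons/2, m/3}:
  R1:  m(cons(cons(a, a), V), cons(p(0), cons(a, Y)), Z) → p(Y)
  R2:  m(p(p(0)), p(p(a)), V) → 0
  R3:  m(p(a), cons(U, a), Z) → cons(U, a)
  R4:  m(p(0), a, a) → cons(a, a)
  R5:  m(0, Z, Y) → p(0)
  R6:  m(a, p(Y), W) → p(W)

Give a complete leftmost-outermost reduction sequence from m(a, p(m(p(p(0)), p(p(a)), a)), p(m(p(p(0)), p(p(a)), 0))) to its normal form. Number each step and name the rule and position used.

p(p(0))

1. m(a, p(m(p(p(0)), p(p(a)), a)), p(m(p(p(0)), p(p(a)), 0)))  →  p(p(m(p(p(0)), p(p(a)), 0)))   [R6 at ε]
2. p(p(m(p(p(0)), p(p(a)), 0)))  →  p(p(0))   [R2 at 1.1]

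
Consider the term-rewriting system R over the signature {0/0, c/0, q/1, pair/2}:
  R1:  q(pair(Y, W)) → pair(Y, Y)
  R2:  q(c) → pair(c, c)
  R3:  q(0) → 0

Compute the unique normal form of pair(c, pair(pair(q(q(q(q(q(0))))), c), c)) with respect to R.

pair(c, pair(pair(0, c), c))

1. pair(c, pair(pair(q(q(q(q(q(0))))), c), c))  →  pair(c, pair(pair(q(q(q(q(0)))), c), c))   [R3 at 2.1.1.1.1.1.1]
2. pair(c, pair(pair(q(q(q(q(0)))), c), c))  →  pair(c, pair(pair(q(q(q(0))), c), c))   [R3 at 2.1.1.1.1.1]
3. pair(c, pair(pair(q(q(q(0))), c), c))  →  pair(c, pair(pair(q(q(0)), c), c))   [R3 at 2.1.1.1.1]
4. pair(c, pair(pair(q(q(0)), c), c))  →  pair(c, pair(pair(q(0), c), c))   [R3 at 2.1.1.1]
5. pair(c, pair(pair(q(0), c), c))  →  pair(c, pair(pair(0, c), c))   [R3 at 2.1.1]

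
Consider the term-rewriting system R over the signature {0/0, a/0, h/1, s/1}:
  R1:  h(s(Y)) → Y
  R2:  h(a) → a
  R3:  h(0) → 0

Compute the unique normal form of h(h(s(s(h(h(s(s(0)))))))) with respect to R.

1. h(h(s(s(h(h(s(s(0))))))))  →  h(s(h(h(s(s(0))))))   [R1 at 1]
2. h(s(h(h(s(s(0))))))  →  h(h(s(s(0))))   [R1 at ε]
3. h(h(s(s(0))))  →  h(s(0))   [R1 at 1]
4. h(s(0))  →  0   [R1 at ε]

0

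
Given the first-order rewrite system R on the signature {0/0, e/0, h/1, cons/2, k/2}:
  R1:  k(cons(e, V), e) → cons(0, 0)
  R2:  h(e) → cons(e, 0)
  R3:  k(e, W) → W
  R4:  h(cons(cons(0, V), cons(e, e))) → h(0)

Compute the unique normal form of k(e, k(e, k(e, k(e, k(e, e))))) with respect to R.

e

1. k(e, k(e, k(e, k(e, k(e, e)))))  →  k(e, k(e, k(e, k(e, e))))   [R3 at ε]
2. k(e, k(e, k(e, k(e, e))))  →  k(e, k(e, k(e, e)))   [R3 at ε]
3. k(e, k(e, k(e, e)))  →  k(e, k(e, e))   [R3 at ε]
4. k(e, k(e, e))  →  k(e, e)   [R3 at ε]
5. k(e, e)  →  e   [R3 at ε]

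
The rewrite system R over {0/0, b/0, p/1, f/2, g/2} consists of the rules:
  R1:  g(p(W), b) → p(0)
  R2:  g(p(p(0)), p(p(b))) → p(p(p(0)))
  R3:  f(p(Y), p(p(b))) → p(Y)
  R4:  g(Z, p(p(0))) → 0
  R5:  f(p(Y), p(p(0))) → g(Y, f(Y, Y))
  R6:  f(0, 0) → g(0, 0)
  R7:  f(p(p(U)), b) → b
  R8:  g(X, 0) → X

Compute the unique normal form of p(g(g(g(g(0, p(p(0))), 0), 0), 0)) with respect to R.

p(0)

1. p(g(g(g(g(0, p(p(0))), 0), 0), 0))  →  p(g(g(g(0, p(p(0))), 0), 0))   [R8 at 1]
2. p(g(g(g(0, p(p(0))), 0), 0))  →  p(g(g(0, p(p(0))), 0))   [R8 at 1]
3. p(g(g(0, p(p(0))), 0))  →  p(g(0, p(p(0))))   [R8 at 1]
4. p(g(0, p(p(0))))  →  p(0)   [R4 at 1]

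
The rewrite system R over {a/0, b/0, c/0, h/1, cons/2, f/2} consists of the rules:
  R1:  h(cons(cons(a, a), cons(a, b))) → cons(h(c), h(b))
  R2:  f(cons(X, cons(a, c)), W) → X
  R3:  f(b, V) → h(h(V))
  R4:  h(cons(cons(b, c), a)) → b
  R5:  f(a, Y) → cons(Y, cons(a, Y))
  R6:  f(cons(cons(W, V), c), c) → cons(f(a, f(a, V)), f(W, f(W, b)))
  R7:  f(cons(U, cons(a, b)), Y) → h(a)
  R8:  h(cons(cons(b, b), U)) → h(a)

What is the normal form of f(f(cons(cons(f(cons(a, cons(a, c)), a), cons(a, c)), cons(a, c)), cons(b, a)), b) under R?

1. f(f(cons(cons(f(cons(a, cons(a, c)), a), cons(a, c)), cons(a, c)), cons(b, a)), b)  →  f(cons(f(cons(a, cons(a, c)), a), cons(a, c)), b)   [R2 at 1]
2. f(cons(f(cons(a, cons(a, c)), a), cons(a, c)), b)  →  f(cons(a, cons(a, c)), a)   [R2 at ε]
3. f(cons(a, cons(a, c)), a)  →  a   [R2 at ε]

a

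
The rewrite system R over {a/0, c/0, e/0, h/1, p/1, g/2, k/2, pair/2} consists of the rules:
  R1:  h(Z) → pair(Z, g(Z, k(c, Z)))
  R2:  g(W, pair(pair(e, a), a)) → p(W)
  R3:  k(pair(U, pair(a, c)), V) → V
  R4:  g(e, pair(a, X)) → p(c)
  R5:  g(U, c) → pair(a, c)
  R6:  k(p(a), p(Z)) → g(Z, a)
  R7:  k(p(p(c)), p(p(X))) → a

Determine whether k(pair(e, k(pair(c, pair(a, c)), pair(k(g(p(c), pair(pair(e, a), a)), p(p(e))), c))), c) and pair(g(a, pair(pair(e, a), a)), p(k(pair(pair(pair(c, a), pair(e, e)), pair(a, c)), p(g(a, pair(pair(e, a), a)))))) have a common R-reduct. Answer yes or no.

no — NF(t₁) = c, NF(t₂) = pair(p(a), p(p(p(a))))

Reduce t₁ = k(pair(e, k(pair(c, pair(a, c)), pair(k(g(p(c), pair(pair(e, a), a)), p(p(e))), c))), c):
1. k(pair(e, k(pair(c, pair(a, c)), pair(k(g(p(c), pair(pair(e, a), a)), p(p(e))), c))), c)  →  k(pair(e, pair(k(g(p(c), pair(pair(e, a), a)), p(p(e))), c)), c)   [R3 at 1.2]
2. k(pair(e, pair(k(g(p(c), pair(pair(e, a), a)), p(p(e))), c)), c)  →  k(pair(e, pair(k(p(p(c)), p(p(e))), c)), c)   [R2 at 1.2.1.1]
3. k(pair(e, pair(k(p(p(c)), p(p(e))), c)), c)  →  k(pair(e, pair(a, c)), c)   [R7 at 1.2.1]
4. k(pair(e, pair(a, c)), c)  →  c   [R3 at ε]

Reduce t₂ = pair(g(a, pair(pair(e, a), a)), p(k(pair(pair(pair(c, a), pair(e, e)), pair(a, c)), p(g(a, pair(pair(e, a), a)))))):
1. pair(g(a, pair(pair(e, a), a)), p(k(pair(pair(pair(c, a), pair(e, e)), pair(a, c)), p(g(a, pair(pair(e, a), a))))))  →  pair(p(a), p(k(pair(pair(pair(c, a), pair(e, e)), pair(a, c)), p(g(a, pair(pair(e, a), a))))))   [R2 at 1]
2. pair(p(a), p(k(pair(pair(pair(c, a), pair(e, e)), pair(a, c)), p(g(a, pair(pair(e, a), a))))))  →  pair(p(a), p(p(g(a, pair(pair(e, a), a)))))   [R3 at 2.1]
3. pair(p(a), p(p(g(a, pair(pair(e, a), a)))))  →  pair(p(a), p(p(p(a))))   [R2 at 2.1.1]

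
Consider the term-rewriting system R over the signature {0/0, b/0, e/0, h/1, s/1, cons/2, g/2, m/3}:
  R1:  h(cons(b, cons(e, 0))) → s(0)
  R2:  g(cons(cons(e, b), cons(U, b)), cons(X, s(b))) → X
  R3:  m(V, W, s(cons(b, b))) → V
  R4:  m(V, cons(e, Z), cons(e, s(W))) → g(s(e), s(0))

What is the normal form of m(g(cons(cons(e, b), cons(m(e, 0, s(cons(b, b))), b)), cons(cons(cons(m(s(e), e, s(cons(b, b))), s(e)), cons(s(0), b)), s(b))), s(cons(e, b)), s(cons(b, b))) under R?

cons(cons(s(e), s(e)), cons(s(0), b))

1. m(g(cons(cons(e, b), cons(m(e, 0, s(cons(b, b))), b)), cons(cons(cons(m(s(e), e, s(cons(b, b))), s(e)), cons(s(0), b)), s(b))), s(cons(e, b)), s(cons(b, b)))  →  g(cons(cons(e, b), cons(m(e, 0, s(cons(b, b))), b)), cons(cons(cons(m(s(e), e, s(cons(b, b))), s(e)), cons(s(0), b)), s(b)))   [R3 at ε]
2. g(cons(cons(e, b), cons(m(e, 0, s(cons(b, b))), b)), cons(cons(cons(m(s(e), e, s(cons(b, b))), s(e)), cons(s(0), b)), s(b)))  →  cons(cons(m(s(e), e, s(cons(b, b))), s(e)), cons(s(0), b))   [R2 at ε]
3. cons(cons(m(s(e), e, s(cons(b, b))), s(e)), cons(s(0), b))  →  cons(cons(s(e), s(e)), cons(s(0), b))   [R3 at 1.1]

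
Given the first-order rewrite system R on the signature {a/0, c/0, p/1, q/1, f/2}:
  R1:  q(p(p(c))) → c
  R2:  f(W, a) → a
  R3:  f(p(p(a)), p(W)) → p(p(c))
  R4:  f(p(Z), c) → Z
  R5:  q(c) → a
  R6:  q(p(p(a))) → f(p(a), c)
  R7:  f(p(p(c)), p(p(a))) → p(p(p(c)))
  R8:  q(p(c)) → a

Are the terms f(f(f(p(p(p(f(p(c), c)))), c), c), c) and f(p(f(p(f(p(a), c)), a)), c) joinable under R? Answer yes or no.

no — NF(t₁) = c, NF(t₂) = a

Reduce t₁ = f(f(f(p(p(p(f(p(c), c)))), c), c), c):
1. f(f(f(p(p(p(f(p(c), c)))), c), c), c)  →  f(f(p(p(f(p(c), c))), c), c)   [R4 at 1.1]
2. f(f(p(p(f(p(c), c))), c), c)  →  f(p(f(p(c), c)), c)   [R4 at 1]
3. f(p(f(p(c), c)), c)  →  f(p(c), c)   [R4 at ε]
4. f(p(c), c)  →  c   [R4 at ε]

Reduce t₂ = f(p(f(p(f(p(a), c)), a)), c):
1. f(p(f(p(f(p(a), c)), a)), c)  →  f(p(f(p(a), c)), a)   [R4 at ε]
2. f(p(f(p(a), c)), a)  →  a   [R2 at ε]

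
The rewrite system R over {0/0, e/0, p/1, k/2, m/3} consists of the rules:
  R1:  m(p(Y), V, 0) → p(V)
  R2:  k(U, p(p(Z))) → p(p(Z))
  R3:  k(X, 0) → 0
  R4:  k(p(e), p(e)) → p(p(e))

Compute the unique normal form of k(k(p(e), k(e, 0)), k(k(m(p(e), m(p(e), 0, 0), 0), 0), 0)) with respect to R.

0

1. k(k(p(e), k(e, 0)), k(k(m(p(e), m(p(e), 0, 0), 0), 0), 0))  →  k(k(p(e), 0), k(k(m(p(e), m(p(e), 0, 0), 0), 0), 0))   [R3 at 1.2]
2. k(k(p(e), 0), k(k(m(p(e), m(p(e), 0, 0), 0), 0), 0))  →  k(0, k(k(m(p(e), m(p(e), 0, 0), 0), 0), 0))   [R3 at 1]
3. k(0, k(k(m(p(e), m(p(e), 0, 0), 0), 0), 0))  →  k(0, 0)   [R3 at 2]
4. k(0, 0)  →  0   [R3 at ε]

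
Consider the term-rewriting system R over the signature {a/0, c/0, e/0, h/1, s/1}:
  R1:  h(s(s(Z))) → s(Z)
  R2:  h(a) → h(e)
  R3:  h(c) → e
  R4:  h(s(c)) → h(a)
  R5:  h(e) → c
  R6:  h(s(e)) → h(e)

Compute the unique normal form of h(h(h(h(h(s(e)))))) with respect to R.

1. h(h(h(h(h(s(e))))))  →  h(h(h(h(h(e)))))   [R6 at 1.1.1.1]
2. h(h(h(h(h(e)))))  →  h(h(h(h(c))))   [R5 at 1.1.1.1]
3. h(h(h(h(c))))  →  h(h(h(e)))   [R3 at 1.1.1]
4. h(h(h(e)))  →  h(h(c))   [R5 at 1.1]
5. h(h(c))  →  h(e)   [R3 at 1]
6. h(e)  →  c   [R5 at ε]

c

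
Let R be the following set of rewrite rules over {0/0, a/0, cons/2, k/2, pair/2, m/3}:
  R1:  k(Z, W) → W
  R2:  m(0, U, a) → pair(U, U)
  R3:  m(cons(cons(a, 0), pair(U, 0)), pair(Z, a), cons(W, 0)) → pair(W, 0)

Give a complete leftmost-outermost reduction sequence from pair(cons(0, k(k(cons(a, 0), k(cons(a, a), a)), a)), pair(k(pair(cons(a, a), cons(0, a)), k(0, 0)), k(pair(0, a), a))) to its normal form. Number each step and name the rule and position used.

1. pair(cons(0, k(k(cons(a, 0), k(cons(a, a), a)), a)), pair(k(pair(cons(a, a), cons(0, a)), k(0, 0)), k(pair(0, a), a)))  →  pair(cons(0, a), pair(k(pair(cons(a, a), cons(0, a)), k(0, 0)), k(pair(0, a), a)))   [R1 at 1.2]
2. pair(cons(0, a), pair(k(pair(cons(a, a), cons(0, a)), k(0, 0)), k(pair(0, a), a)))  →  pair(cons(0, a), pair(k(0, 0), k(pair(0, a), a)))   [R1 at 2.1]
3. pair(cons(0, a), pair(k(0, 0), k(pair(0, a), a)))  →  pair(cons(0, a), pair(0, k(pair(0, a), a)))   [R1 at 2.1]
4. pair(cons(0, a), pair(0, k(pair(0, a), a)))  →  pair(cons(0, a), pair(0, a))   [R1 at 2.2]

pair(cons(0, a), pair(0, a))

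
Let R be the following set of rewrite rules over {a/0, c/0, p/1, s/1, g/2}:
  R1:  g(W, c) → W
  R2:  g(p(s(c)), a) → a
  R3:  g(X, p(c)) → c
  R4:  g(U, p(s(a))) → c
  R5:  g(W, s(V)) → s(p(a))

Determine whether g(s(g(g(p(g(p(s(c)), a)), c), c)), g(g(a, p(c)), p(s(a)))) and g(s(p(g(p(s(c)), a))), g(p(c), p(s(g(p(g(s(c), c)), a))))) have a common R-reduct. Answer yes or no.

Reduce t₁ = g(s(g(g(p(g(p(s(c)), a)), c), c)), g(g(a, p(c)), p(s(a)))):
1. g(s(g(g(p(g(p(s(c)), a)), c), c)), g(g(a, p(c)), p(s(a))))  →  g(s(g(p(g(p(s(c)), a)), c)), g(g(a, p(c)), p(s(a))))   [R1 at 1.1]
2. g(s(g(p(g(p(s(c)), a)), c)), g(g(a, p(c)), p(s(a))))  →  g(s(p(g(p(s(c)), a))), g(g(a, p(c)), p(s(a))))   [R1 at 1.1]
3. g(s(p(g(p(s(c)), a))), g(g(a, p(c)), p(s(a))))  →  g(s(p(a)), g(g(a, p(c)), p(s(a))))   [R2 at 1.1.1]
4. g(s(p(a)), g(g(a, p(c)), p(s(a))))  →  g(s(p(a)), c)   [R4 at 2]
5. g(s(p(a)), c)  →  s(p(a))   [R1 at ε]

Reduce t₂ = g(s(p(g(p(s(c)), a))), g(p(c), p(s(g(p(g(s(c), c)), a))))):
1. g(s(p(g(p(s(c)), a))), g(p(c), p(s(g(p(g(s(c), c)), a)))))  →  g(s(p(a)), g(p(c), p(s(g(p(g(s(c), c)), a)))))   [R2 at 1.1.1]
2. g(s(p(a)), g(p(c), p(s(g(p(g(s(c), c)), a)))))  →  g(s(p(a)), g(p(c), p(s(g(p(s(c)), a)))))   [R1 at 2.2.1.1.1.1]
3. g(s(p(a)), g(p(c), p(s(g(p(s(c)), a)))))  →  g(s(p(a)), g(p(c), p(s(a))))   [R2 at 2.2.1.1]
4. g(s(p(a)), g(p(c), p(s(a))))  →  g(s(p(a)), c)   [R4 at 2]
5. g(s(p(a)), c)  →  s(p(a))   [R1 at ε]

yes — NF(t₁) = s(p(a)), NF(t₂) = s(p(a))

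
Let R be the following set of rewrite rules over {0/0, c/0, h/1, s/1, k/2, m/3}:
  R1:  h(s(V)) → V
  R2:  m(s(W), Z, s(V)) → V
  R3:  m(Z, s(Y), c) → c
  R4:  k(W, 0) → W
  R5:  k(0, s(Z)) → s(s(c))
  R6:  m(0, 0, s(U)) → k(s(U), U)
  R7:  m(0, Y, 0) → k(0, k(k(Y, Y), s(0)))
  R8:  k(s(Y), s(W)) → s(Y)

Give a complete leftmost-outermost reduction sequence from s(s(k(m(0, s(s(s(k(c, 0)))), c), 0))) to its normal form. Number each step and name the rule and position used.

1. s(s(k(m(0, s(s(s(k(c, 0)))), c), 0)))  →  s(s(m(0, s(s(s(k(c, 0)))), c)))   [R4 at 1.1]
2. s(s(m(0, s(s(s(k(c, 0)))), c)))  →  s(s(c))   [R3 at 1.1]

s(s(c))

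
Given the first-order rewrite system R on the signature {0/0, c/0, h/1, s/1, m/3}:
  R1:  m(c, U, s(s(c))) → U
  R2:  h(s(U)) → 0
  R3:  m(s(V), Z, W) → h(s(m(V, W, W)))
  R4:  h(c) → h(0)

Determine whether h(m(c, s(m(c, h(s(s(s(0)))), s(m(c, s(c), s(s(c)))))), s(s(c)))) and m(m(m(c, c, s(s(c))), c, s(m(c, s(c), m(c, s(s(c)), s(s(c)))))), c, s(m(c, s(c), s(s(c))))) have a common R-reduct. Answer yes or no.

Reduce t₁ = h(m(c, s(m(c, h(s(s(s(0)))), s(m(c, s(c), s(s(c)))))), s(s(c)))):
1. h(m(c, s(m(c, h(s(s(s(0)))), s(m(c, s(c), s(s(c)))))), s(s(c))))  →  h(s(m(c, h(s(s(s(0)))), s(m(c, s(c), s(s(c)))))))   [R1 at 1]
2. h(s(m(c, h(s(s(s(0)))), s(m(c, s(c), s(s(c)))))))  →  0   [R2 at ε]

Reduce t₂ = m(m(m(c, c, s(s(c))), c, s(m(c, s(c), m(c, s(s(c)), s(s(c)))))), c, s(m(c, s(c), s(s(c))))):
1. m(m(m(c, c, s(s(c))), c, s(m(c, s(c), m(c, s(s(c)), s(s(c)))))), c, s(m(c, s(c), s(s(c)))))  →  m(m(c, c, s(m(c, s(c), m(c, s(s(c)), s(s(c)))))), c, s(m(c, s(c), s(s(c)))))   [R1 at 1.1]
2. m(m(c, c, s(m(c, s(c), m(c, s(s(c)), s(s(c)))))), c, s(m(c, s(c), s(s(c)))))  →  m(m(c, c, s(m(c, s(c), s(s(c))))), c, s(m(c, s(c), s(s(c)))))   [R1 at 1.3.1.3]
3. m(m(c, c, s(m(c, s(c), s(s(c))))), c, s(m(c, s(c), s(s(c)))))  →  m(m(c, c, s(s(c))), c, s(m(c, s(c), s(s(c)))))   [R1 at 1.3.1]
4. m(m(c, c, s(s(c))), c, s(m(c, s(c), s(s(c)))))  →  m(c, c, s(m(c, s(c), s(s(c)))))   [R1 at 1]
5. m(c, c, s(m(c, s(c), s(s(c)))))  →  m(c, c, s(s(c)))   [R1 at 3.1]
6. m(c, c, s(s(c)))  →  c   [R1 at ε]

no — NF(t₁) = 0, NF(t₂) = c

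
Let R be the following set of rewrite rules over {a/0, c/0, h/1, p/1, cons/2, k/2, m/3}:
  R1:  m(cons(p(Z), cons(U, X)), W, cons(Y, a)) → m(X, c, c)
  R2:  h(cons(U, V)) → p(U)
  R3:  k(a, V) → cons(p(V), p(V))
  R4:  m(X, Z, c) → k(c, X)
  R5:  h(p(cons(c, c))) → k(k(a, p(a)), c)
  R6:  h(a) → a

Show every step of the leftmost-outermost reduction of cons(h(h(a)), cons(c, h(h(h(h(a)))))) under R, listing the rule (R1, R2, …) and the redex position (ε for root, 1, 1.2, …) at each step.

1. cons(h(h(a)), cons(c, h(h(h(h(a))))))  →  cons(h(a), cons(c, h(h(h(h(a))))))   [R6 at 1.1]
2. cons(h(a), cons(c, h(h(h(h(a))))))  →  cons(a, cons(c, h(h(h(h(a))))))   [R6 at 1]
3. cons(a, cons(c, h(h(h(h(a))))))  →  cons(a, cons(c, h(h(h(a)))))   [R6 at 2.2.1.1.1]
4. cons(a, cons(c, h(h(h(a)))))  →  cons(a, cons(c, h(h(a))))   [R6 at 2.2.1.1]
5. cons(a, cons(c, h(h(a))))  →  cons(a, cons(c, h(a)))   [R6 at 2.2.1]
6. cons(a, cons(c, h(a)))  →  cons(a, cons(c, a))   [R6 at 2.2]

cons(a, cons(c, a))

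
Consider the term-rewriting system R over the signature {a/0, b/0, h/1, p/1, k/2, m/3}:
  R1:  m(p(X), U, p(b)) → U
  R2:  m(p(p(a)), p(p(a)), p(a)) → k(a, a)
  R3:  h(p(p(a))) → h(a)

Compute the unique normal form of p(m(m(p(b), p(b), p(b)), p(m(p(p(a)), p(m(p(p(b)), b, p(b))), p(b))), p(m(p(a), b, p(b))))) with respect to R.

p(p(p(b)))

1. p(m(m(p(b), p(b), p(b)), p(m(p(p(a)), p(m(p(p(b)), b, p(b))), p(b))), p(m(p(a), b, p(b)))))  →  p(m(p(b), p(m(p(p(a)), p(m(p(p(b)), b, p(b))), p(b))), p(m(p(a), b, p(b)))))   [R1 at 1.1]
2. p(m(p(b), p(m(p(p(a)), p(m(p(p(b)), b, p(b))), p(b))), p(m(p(a), b, p(b)))))  →  p(m(p(b), p(p(m(p(p(b)), b, p(b)))), p(m(p(a), b, p(b)))))   [R1 at 1.2.1]
3. p(m(p(b), p(p(m(p(p(b)), b, p(b)))), p(m(p(a), b, p(b)))))  →  p(m(p(b), p(p(b)), p(m(p(a), b, p(b)))))   [R1 at 1.2.1.1]
4. p(m(p(b), p(p(b)), p(m(p(a), b, p(b)))))  →  p(m(p(b), p(p(b)), p(b)))   [R1 at 1.3.1]
5. p(m(p(b), p(p(b)), p(b)))  →  p(p(p(b)))   [R1 at 1]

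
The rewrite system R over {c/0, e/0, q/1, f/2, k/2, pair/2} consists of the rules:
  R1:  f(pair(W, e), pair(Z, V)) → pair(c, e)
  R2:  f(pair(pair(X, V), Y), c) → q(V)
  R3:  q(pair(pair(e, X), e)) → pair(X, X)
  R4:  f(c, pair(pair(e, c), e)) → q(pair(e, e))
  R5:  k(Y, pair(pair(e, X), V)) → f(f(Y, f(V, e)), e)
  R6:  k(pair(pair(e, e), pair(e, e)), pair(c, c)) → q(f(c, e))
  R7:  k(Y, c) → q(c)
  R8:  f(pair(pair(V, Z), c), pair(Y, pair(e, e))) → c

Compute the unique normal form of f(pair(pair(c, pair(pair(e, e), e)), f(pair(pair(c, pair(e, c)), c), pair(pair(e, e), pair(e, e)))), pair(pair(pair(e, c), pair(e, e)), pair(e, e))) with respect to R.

c

1. f(pair(pair(c, pair(pair(e, e), e)), f(pair(pair(c, pair(e, c)), c), pair(pair(e, e), pair(e, e)))), pair(pair(pair(e, c), pair(e, e)), pair(e, e)))  →  f(pair(pair(c, pair(pair(e, e), e)), c), pair(pair(pair(e, c), pair(e, e)), pair(e, e)))   [R8 at 1.2]
2. f(pair(pair(c, pair(pair(e, e), e)), c), pair(pair(pair(e, c), pair(e, e)), pair(e, e)))  →  c   [R8 at ε]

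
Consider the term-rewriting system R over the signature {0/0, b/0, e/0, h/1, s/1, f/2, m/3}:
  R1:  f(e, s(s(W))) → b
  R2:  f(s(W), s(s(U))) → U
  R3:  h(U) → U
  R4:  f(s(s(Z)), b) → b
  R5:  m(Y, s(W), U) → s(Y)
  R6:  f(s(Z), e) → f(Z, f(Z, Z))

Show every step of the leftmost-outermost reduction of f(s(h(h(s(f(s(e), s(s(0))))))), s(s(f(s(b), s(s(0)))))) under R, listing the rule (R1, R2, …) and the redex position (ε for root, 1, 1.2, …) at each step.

0

1. f(s(h(h(s(f(s(e), s(s(0))))))), s(s(f(s(b), s(s(0))))))  →  f(s(b), s(s(0)))   [R2 at ε]
2. f(s(b), s(s(0)))  →  0   [R2 at ε]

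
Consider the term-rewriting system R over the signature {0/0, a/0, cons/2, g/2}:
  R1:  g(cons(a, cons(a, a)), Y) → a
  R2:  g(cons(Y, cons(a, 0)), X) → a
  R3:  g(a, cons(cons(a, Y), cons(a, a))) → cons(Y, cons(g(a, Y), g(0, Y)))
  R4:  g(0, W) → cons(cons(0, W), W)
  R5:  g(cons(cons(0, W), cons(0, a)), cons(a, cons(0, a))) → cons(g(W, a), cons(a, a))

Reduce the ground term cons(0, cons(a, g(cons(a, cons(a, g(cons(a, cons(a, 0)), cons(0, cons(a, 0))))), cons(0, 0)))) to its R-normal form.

cons(0, cons(a, a))

1. cons(0, cons(a, g(cons(a, cons(a, g(cons(a, cons(a, 0)), cons(0, cons(a, 0))))), cons(0, 0))))  →  cons(0, cons(a, g(cons(a, cons(a, a)), cons(0, 0))))   [R2 at 2.2.1.2.2]
2. cons(0, cons(a, g(cons(a, cons(a, a)), cons(0, 0))))  →  cons(0, cons(a, a))   [R1 at 2.2]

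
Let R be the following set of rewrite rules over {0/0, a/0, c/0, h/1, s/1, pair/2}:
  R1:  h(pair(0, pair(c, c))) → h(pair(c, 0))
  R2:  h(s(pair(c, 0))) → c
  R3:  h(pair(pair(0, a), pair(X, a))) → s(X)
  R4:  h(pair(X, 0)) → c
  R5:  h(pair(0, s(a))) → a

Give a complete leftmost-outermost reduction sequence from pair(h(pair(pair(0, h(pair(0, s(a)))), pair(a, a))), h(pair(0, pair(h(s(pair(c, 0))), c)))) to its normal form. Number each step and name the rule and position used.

pair(s(a), c)

1. pair(h(pair(pair(0, h(pair(0, s(a)))), pair(a, a))), h(pair(0, pair(h(s(pair(c, 0))), c))))  →  pair(h(pair(pair(0, a), pair(a, a))), h(pair(0, pair(h(s(pair(c, 0))), c))))   [R5 at 1.1.1.2]
2. pair(h(pair(pair(0, a), pair(a, a))), h(pair(0, pair(h(s(pair(c, 0))), c))))  →  pair(s(a), h(pair(0, pair(h(s(pair(c, 0))), c))))   [R3 at 1]
3. pair(s(a), h(pair(0, pair(h(s(pair(c, 0))), c))))  →  pair(s(a), h(pair(0, pair(c, c))))   [R2 at 2.1.2.1]
4. pair(s(a), h(pair(0, pair(c, c))))  →  pair(s(a), h(pair(c, 0)))   [R1 at 2]
5. pair(s(a), h(pair(c, 0)))  →  pair(s(a), c)   [R4 at 2]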